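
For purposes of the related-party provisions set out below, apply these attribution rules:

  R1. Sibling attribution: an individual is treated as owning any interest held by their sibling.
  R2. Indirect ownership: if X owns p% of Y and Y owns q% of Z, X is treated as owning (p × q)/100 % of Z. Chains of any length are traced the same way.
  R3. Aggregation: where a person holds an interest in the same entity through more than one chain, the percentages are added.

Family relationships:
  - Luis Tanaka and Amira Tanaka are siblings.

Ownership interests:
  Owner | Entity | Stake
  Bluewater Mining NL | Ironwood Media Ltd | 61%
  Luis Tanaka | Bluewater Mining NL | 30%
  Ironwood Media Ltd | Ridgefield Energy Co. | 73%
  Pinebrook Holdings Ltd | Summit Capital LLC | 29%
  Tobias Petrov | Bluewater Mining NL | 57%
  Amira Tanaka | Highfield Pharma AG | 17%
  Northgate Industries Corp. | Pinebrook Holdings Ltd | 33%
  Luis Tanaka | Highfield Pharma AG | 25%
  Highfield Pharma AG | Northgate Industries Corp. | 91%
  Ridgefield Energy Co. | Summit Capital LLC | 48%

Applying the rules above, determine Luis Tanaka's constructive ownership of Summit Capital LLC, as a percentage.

10.069974%

By sibling attribution (R1), Luis Tanaka is treated as also owning Amira Tanaka's interest in Highfield Pharma AG, giving 25% + 17% = 42%.
Chain via Bluewater Mining NL → Ironwood Media Ltd → Ridgefield Energy Co. (R2): 30% × 61% × 73% × 48% = 6.41232% of Summit Capital LLC.
Chain via Highfield Pharma AG → Northgate Industries Corp. → Pinebrook Holdings Ltd (R2): 42% × 91% × 33% × 29% = 3.657654% of Summit Capital LLC.
Aggregating (R3): 6.41232% + 3.657654% = 10.069974%.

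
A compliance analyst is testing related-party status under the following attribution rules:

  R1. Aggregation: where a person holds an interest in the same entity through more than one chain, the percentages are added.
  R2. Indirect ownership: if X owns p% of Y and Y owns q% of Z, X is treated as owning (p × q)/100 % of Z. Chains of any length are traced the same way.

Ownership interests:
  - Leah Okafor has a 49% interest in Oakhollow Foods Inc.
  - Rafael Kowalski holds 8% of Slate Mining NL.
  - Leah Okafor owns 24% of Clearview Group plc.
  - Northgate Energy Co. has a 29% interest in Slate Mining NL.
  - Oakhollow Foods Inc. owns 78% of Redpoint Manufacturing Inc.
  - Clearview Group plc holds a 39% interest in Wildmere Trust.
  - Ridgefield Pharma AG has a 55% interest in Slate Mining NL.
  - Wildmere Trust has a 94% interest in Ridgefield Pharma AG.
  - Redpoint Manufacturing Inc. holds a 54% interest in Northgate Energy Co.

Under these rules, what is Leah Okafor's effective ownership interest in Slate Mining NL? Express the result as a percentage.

Chain via Clearview Group plc → Wildmere Trust → Ridgefield Pharma AG (R2): 24% × 39% × 94% × 55% = 4.83912% of Slate Mining NL.
Chain via Oakhollow Foods Inc. → Redpoint Manufacturing Inc. → Northgate Energy Co. (R2): 49% × 78% × 54% × 29% = 5.985252% of Slate Mining NL.
Aggregating (R1): 4.83912% + 5.985252% = 10.824372%.

10.824372%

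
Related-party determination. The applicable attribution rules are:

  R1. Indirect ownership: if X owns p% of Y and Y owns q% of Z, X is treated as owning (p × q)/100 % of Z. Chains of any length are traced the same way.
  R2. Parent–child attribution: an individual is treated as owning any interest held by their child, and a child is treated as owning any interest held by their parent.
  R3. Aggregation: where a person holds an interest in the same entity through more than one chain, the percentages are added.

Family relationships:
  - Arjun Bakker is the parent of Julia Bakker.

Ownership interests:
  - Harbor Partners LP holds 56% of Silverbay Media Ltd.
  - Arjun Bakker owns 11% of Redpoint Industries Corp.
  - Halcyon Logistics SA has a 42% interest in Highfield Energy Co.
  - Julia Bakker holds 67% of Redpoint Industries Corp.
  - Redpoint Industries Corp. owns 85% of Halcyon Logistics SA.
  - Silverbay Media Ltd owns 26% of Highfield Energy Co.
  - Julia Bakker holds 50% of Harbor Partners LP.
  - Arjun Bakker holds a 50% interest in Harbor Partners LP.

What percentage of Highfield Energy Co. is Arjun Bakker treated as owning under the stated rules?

By parent–child attribution (R2), Arjun Bakker is treated as also owning Julia Bakker's interest in Redpoint Industries Corp, giving 11% + 67% = 78%.
By parent–child attribution (R2), Arjun Bakker is treated as also owning Julia Bakker's interest in Harbor Partners LP, giving 50% + 50% = 100%.
Chain via Redpoint Industries Corp. → Halcyon Logistics SA (R1): 78% × 85% × 42% = 27.846% of Highfield Energy Co.
Chain via Harbor Partners LP → Silverbay Media Ltd (R1): 100% × 56% × 26% = 14.56% of Highfield Energy Co.
Aggregating (R3): 27.846% + 14.56% = 42.406%.

42.406%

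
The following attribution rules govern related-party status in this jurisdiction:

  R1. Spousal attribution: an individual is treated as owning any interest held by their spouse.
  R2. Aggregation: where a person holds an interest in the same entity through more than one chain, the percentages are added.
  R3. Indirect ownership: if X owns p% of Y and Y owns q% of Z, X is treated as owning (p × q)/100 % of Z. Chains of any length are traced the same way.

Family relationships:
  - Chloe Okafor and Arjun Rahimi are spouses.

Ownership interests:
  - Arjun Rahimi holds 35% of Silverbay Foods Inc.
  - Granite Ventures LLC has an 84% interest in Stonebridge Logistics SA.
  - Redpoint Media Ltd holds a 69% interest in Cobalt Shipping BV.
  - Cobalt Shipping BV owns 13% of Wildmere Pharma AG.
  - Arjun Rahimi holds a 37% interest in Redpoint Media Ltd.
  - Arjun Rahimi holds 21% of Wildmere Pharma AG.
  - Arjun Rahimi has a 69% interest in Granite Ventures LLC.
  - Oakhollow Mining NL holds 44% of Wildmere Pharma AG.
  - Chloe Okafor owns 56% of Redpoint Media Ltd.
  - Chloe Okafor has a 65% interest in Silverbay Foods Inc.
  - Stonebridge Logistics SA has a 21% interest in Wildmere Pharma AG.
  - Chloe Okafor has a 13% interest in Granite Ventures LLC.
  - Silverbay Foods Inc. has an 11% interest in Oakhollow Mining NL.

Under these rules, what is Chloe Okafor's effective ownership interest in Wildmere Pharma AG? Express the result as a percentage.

By spousal attribution (R1), Chloe Okafor is treated as also owning Arjun Rahimi's interest in Redpoint Media Ltd, giving 56% + 37% = 93%.
By spousal attribution (R1), Chloe Okafor is treated as also owning Arjun Rahimi's interest in Granite Ventures LLC, giving 13% + 69% = 82%.
By spousal attribution (R1), Chloe Okafor is treated as also owning Arjun Rahimi's interest in Silverbay Foods Inc, giving 65% + 35% = 100%.
By spousal attribution (R1), Chloe Okafor is treated as owning Arjun Rahimi's 21% interest in Wildmere Pharma AG.
Chain via Redpoint Media Ltd → Cobalt Shipping BV (R3): 93% × 69% × 13% = 8.3421% of Wildmere Pharma AG.
Chain via Granite Ventures LLC → Stonebridge Logistics SA (R3): 82% × 84% × 21% = 14.4648% of Wildmere Pharma AG.
Chain via Silverbay Foods Inc. → Oakhollow Mining NL (R3): 100% × 11% × 44% = 4.84% of Wildmere Pharma AG.
Direct interest in Wildmere Pharma AG: 21%.
Aggregating (R2): 8.3421% + 14.4648% + 4.84% + 21% = 48.6469%.

48.6469%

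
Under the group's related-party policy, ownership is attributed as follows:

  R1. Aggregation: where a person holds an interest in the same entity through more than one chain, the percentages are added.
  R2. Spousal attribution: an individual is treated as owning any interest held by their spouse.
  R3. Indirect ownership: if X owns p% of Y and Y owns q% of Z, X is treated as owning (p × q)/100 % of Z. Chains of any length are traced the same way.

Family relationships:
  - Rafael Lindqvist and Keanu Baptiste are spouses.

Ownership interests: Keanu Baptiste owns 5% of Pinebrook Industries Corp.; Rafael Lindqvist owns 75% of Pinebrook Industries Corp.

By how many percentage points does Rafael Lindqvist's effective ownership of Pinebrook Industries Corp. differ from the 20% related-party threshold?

60

By spousal attribution (R2), Rafael Lindqvist is treated as also owning Keanu Baptiste's interest in Pinebrook Industries Corp, giving 75% + 5% = 80%.
Direct interest in Pinebrook Industries Corp: 80%.
80% exceeds the 20% threshold by 60 percentage points.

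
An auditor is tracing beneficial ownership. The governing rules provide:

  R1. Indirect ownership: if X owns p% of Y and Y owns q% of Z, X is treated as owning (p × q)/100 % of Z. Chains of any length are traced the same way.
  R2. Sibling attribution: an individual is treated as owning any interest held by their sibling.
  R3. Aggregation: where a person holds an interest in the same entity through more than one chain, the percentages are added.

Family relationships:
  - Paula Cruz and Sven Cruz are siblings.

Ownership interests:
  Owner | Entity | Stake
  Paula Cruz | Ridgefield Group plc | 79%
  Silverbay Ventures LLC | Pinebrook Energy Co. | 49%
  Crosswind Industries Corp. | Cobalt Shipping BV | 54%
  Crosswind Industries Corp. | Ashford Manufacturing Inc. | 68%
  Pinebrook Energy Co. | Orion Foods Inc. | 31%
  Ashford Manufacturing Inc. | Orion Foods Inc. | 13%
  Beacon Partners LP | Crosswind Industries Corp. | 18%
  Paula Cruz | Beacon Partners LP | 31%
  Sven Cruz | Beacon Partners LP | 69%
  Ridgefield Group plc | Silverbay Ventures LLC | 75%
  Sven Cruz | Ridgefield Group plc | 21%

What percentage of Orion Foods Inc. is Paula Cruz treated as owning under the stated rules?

By sibling attribution (R2), Paula Cruz is treated as also owning Sven Cruz's interest in Beacon Partners LP, giving 31% + 69% = 100%.
By sibling attribution (R2), Paula Cruz is treated as also owning Sven Cruz's interest in Ridgefield Group plc, giving 79% + 21% = 100%.
Chain via Beacon Partners LP → Crosswind Industries Corp. → Ashford Manufacturing Inc. (R1): 100% × 18% × 68% × 13% = 1.5912% of Orion Foods Inc.
Chain via Ridgefield Group plc → Silverbay Ventures LLC → Pinebrook Energy Co. (R1): 100% × 75% × 49% × 31% = 11.3925% of Orion Foods Inc.
Aggregating (R3): 1.5912% + 11.3925% = 12.9837%.

12.9837%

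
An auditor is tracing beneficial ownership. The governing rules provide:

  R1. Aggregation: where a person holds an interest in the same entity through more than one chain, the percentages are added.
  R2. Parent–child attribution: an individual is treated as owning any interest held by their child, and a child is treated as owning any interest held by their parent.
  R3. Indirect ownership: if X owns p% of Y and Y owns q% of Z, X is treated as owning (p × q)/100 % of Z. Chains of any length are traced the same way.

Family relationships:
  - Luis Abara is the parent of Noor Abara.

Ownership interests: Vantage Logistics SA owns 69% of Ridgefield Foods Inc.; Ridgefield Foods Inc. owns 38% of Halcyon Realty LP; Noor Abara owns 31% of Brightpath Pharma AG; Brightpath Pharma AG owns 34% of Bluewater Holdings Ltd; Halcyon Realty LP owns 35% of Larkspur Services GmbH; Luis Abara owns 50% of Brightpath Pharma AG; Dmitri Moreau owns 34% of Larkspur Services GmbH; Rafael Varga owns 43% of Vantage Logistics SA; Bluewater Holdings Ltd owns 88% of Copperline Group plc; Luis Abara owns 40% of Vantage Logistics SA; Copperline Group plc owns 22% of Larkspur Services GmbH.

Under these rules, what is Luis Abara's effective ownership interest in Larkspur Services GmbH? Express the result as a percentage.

By parent–child attribution (R2), Luis Abara is treated as also owning Noor Abara's interest in Brightpath Pharma AG, giving 50% + 31% = 81%.
Chain via Brightpath Pharma AG → Bluewater Holdings Ltd → Copperline Group plc (R3): 81% × 34% × 88% × 22% = 5.331744% of Larkspur Services GmbH.
Chain via Vantage Logistics SA → Ridgefield Foods Inc. → Halcyon Realty LP (R3): 40% × 69% × 38% × 35% = 3.6708% of Larkspur Services GmbH.
Aggregating (R1): 5.331744% + 3.6708% = 9.002544%.

9.002544%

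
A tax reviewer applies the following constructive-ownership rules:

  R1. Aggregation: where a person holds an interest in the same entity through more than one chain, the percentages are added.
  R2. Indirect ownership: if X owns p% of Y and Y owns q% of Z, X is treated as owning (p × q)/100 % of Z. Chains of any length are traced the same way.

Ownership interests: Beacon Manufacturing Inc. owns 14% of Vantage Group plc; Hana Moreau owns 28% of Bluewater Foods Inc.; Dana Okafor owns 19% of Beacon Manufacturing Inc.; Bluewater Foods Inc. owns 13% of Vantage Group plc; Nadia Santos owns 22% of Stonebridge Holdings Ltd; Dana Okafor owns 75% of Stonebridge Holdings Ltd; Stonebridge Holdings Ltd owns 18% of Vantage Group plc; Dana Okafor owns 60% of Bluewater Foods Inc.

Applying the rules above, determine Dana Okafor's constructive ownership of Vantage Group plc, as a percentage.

Chain via Beacon Manufacturing Inc. (R2): 19% × 14% = 2.66% of Vantage Group plc.
Chain via Stonebridge Holdings Ltd (R2): 75% × 18% = 13.5% of Vantage Group plc.
Chain via Bluewater Foods Inc. (R2): 60% × 13% = 7.8% of Vantage Group plc.
Aggregating (R1): 2.66% + 13.5% + 7.8% = 23.96%.

23.96%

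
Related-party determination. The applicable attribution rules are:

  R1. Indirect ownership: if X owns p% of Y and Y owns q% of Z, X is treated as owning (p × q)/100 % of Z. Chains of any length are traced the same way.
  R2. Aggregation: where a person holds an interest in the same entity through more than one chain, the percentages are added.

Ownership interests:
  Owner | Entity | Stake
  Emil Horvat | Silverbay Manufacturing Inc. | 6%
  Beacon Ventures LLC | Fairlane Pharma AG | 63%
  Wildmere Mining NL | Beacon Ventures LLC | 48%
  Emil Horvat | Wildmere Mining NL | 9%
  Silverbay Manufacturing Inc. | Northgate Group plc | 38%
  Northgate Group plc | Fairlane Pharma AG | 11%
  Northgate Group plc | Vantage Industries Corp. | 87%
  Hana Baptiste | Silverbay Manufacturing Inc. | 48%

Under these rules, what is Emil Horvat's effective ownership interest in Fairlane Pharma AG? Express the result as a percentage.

2.9724%

Chain via Wildmere Mining NL → Beacon Ventures LLC (R1): 9% × 48% × 63% = 2.7216% of Fairlane Pharma AG.
Chain via Silverbay Manufacturing Inc. → Northgate Group plc (R1): 6% × 38% × 11% = 0.2508% of Fairlane Pharma AG.
Aggregating (R2): 2.7216% + 0.2508% = 2.9724%.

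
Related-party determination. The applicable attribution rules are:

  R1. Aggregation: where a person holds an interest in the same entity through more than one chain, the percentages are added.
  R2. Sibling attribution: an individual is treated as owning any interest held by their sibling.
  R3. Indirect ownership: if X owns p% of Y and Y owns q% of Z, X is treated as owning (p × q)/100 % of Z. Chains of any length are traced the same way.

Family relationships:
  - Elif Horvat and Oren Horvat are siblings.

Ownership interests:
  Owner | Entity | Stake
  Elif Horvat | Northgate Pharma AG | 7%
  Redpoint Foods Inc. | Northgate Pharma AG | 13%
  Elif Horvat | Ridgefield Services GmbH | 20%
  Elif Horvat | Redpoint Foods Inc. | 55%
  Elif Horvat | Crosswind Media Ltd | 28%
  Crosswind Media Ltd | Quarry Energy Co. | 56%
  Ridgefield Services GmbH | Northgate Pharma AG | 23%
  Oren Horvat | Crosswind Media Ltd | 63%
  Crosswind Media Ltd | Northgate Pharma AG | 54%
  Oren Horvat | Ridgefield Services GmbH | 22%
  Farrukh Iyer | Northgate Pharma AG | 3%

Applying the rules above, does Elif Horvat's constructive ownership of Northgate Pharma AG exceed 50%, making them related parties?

Yes

By sibling attribution (R2), Elif Horvat is treated as also owning Oren Horvat's interest in Crosswind Media Ltd, giving 28% + 63% = 91%.
By sibling attribution (R2), Elif Horvat is treated as also owning Oren Horvat's interest in Ridgefield Services GmbH, giving 20% + 22% = 42%.
Chain via Crosswind Media Ltd (R3): 91% × 54% = 49.14% of Northgate Pharma AG.
Chain via Ridgefield Services GmbH (R3): 42% × 23% = 9.66% of Northgate Pharma AG.
Chain via Redpoint Foods Inc. (R3): 55% × 13% = 7.15% of Northgate Pharma AG.
Direct interest in Northgate Pharma AG: 7%.
Aggregating (R1): 49.14% + 9.66% + 7.15% + 7% = 72.95%.
72.95% exceeds the 50% threshold, so Elif is a related party to Northgate Pharma AG.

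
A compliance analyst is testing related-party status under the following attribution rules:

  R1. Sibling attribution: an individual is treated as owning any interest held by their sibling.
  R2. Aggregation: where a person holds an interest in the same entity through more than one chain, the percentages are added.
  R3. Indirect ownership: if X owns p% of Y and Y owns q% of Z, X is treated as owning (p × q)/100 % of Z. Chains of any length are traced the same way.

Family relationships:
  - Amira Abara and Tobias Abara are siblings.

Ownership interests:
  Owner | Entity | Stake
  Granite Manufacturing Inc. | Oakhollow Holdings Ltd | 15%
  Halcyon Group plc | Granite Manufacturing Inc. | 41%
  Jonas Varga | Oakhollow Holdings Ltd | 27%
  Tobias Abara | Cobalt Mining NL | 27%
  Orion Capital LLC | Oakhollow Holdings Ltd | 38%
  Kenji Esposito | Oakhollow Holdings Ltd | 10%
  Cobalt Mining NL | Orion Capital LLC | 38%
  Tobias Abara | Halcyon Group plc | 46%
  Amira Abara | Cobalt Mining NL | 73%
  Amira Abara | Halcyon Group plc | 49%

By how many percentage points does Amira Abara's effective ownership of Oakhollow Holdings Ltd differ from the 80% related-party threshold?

59.7175

By sibling attribution (R1), Amira Abara is treated as also owning Tobias Abara's interest in Cobalt Mining NL, giving 73% + 27% = 100%.
By sibling attribution (R1), Amira Abara is treated as also owning Tobias Abara's interest in Halcyon Group plc, giving 49% + 46% = 95%.
Chain via Cobalt Mining NL → Orion Capital LLC (R3): 100% × 38% × 38% = 14.44% of Oakhollow Holdings Ltd.
Chain via Halcyon Group plc → Granite Manufacturing Inc. (R3): 95% × 41% × 15% = 5.8425% of Oakhollow Holdings Ltd.
Aggregating (R2): 14.44% + 5.8425% = 20.2825%.
20.2825% falls short of the 80% threshold by 59.7175 percentage points.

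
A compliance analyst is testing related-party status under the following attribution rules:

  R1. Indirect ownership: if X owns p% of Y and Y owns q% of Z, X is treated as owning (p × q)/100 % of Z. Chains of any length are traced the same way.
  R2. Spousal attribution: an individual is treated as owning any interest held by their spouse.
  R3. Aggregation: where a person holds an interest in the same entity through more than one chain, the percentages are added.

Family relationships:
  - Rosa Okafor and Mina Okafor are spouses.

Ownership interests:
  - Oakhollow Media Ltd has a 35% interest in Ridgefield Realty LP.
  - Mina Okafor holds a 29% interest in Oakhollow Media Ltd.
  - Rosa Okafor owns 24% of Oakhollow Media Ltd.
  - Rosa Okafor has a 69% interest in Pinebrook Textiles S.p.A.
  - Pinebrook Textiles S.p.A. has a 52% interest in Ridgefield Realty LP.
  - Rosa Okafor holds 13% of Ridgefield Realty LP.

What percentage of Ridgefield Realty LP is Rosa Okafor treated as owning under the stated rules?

By spousal attribution (R2), Rosa Okafor is treated as also owning Mina Okafor's interest in Oakhollow Media Ltd, giving 24% + 29% = 53%.
Chain via Pinebrook Textiles S.p.A. (R1): 69% × 52% = 35.88% of Ridgefield Realty LP.
Chain via Oakhollow Media Ltd (R1): 53% × 35% = 18.55% of Ridgefield Realty LP.
Direct interest in Ridgefield Realty LP: 13%.
Aggregating (R3): 35.88% + 18.55% + 13% = 67.43%.

67.43%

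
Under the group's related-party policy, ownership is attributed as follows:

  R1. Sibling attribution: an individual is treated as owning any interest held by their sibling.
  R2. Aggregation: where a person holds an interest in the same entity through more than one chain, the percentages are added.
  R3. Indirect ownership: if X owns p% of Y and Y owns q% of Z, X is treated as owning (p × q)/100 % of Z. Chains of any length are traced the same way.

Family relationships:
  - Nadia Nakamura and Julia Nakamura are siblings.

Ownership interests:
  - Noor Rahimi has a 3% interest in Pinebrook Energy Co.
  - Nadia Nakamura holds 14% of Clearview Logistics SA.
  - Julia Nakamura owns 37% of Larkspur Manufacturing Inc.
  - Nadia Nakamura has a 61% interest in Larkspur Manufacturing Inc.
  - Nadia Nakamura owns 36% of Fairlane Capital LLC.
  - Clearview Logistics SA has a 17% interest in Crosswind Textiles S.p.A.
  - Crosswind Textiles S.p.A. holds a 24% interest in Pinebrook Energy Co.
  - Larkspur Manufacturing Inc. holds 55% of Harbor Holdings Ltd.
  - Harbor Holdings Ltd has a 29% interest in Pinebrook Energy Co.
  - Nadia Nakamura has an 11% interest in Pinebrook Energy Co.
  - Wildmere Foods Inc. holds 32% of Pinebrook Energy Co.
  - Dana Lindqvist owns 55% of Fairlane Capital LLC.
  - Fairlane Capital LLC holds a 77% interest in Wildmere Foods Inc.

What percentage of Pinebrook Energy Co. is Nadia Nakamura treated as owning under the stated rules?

By sibling attribution (R1), Nadia Nakamura is treated as also owning Julia Nakamura's interest in Larkspur Manufacturing Inc, giving 61% + 37% = 98%.
Chain via Fairlane Capital LLC → Wildmere Foods Inc. (R3): 36% × 77% × 32% = 8.8704% of Pinebrook Energy Co.
Chain via Larkspur Manufacturing Inc. → Harbor Holdings Ltd (R3): 98% × 55% × 29% = 15.631% of Pinebrook Energy Co.
Chain via Clearview Logistics SA → Crosswind Textiles S.p.A. (R3): 14% × 17% × 24% = 0.5712% of Pinebrook Energy Co.
Direct interest in Pinebrook Energy Co: 11%.
Aggregating (R2): 8.8704% + 15.631% + 0.5712% + 11% = 36.0726%.

36.0726%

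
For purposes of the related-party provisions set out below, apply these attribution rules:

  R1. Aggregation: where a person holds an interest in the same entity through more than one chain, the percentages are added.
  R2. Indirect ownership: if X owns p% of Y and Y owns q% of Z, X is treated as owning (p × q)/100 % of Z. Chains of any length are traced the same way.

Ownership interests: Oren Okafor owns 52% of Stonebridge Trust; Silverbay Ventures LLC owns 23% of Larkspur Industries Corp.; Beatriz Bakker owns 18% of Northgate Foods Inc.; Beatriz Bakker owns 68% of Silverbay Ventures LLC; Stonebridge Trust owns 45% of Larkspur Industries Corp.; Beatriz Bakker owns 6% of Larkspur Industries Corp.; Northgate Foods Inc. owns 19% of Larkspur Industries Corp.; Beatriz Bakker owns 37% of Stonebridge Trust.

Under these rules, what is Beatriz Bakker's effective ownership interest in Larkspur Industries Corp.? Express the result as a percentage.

41.71%

Chain via Silverbay Ventures LLC (R2): 68% × 23% = 15.64% of Larkspur Industries Corp.
Chain via Stonebridge Trust (R2): 37% × 45% = 16.65% of Larkspur Industries Corp.
Chain via Northgate Foods Inc. (R2): 18% × 19% = 3.42% of Larkspur Industries Corp.
Direct interest in Larkspur Industries Corp: 6%.
Aggregating (R1): 15.64% + 16.65% + 3.42% + 6% = 41.71%.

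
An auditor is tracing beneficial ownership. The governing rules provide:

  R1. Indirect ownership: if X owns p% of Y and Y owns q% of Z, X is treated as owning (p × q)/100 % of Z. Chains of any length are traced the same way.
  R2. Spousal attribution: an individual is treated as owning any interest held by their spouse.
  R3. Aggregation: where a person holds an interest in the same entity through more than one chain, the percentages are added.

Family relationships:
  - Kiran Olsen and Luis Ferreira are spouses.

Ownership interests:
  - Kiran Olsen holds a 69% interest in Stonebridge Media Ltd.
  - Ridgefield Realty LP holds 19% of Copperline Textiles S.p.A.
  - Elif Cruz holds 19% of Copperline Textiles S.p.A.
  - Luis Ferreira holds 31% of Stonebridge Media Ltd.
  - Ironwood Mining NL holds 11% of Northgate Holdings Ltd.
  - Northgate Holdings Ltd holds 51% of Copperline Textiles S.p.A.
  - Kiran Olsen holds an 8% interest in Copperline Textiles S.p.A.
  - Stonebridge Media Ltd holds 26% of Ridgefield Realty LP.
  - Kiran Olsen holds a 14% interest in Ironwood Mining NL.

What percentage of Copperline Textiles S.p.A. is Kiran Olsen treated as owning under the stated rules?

By spousal attribution (R2), Kiran Olsen is treated as also owning Luis Ferreira's interest in Stonebridge Media Ltd, giving 69% + 31% = 100%.
Chain via Ironwood Mining NL → Northgate Holdings Ltd (R1): 14% × 11% × 51% = 0.7854% of Copperline Textiles S.p.A.
Chain via Stonebridge Media Ltd → Ridgefield Realty LP (R1): 100% × 26% × 19% = 4.94% of Copperline Textiles S.p.A.
Direct interest in Copperline Textiles S.p.A: 8%.
Aggregating (R3): 0.7854% + 4.94% + 8% = 13.7254%.

13.7254%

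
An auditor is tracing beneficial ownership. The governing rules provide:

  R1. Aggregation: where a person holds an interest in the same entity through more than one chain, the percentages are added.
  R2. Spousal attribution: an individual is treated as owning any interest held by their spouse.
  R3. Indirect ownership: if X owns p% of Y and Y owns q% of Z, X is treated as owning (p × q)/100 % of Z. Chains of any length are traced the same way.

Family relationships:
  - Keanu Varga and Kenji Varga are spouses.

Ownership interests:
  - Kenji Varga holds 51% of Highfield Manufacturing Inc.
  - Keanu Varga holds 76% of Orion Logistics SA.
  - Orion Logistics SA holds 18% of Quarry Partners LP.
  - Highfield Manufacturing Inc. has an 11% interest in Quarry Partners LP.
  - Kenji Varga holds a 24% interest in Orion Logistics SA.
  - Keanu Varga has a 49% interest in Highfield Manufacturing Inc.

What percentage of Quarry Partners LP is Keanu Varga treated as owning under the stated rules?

By spousal attribution (R2), Keanu Varga is treated as also owning Kenji Varga's interest in Orion Logistics SA, giving 76% + 24% = 100%.
By spousal attribution (R2), Keanu Varga is treated as also owning Kenji Varga's interest in Highfield Manufacturing Inc, giving 49% + 51% = 100%.
Chain via Orion Logistics SA (R3): 100% × 18% = 18% of Quarry Partners LP.
Chain via Highfield Manufacturing Inc. (R3): 100% × 11% = 11% of Quarry Partners LP.
Aggregating (R1): 18% + 11% = 29%.

29%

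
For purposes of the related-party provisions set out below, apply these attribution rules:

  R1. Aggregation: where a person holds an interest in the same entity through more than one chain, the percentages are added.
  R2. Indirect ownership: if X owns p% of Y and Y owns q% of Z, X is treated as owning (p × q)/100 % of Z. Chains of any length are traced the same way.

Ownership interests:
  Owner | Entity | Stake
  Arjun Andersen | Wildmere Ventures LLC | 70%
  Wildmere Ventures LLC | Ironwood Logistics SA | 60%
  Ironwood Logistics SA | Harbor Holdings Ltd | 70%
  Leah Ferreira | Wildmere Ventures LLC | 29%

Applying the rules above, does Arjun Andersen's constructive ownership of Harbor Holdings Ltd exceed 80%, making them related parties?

Chain via Wildmere Ventures LLC → Ironwood Logistics SA (R2): 70% × 60% × 70% = 29.4% of Harbor Holdings Ltd.
29.4% does not exceed the 80% threshold, so Arjun is not a related party to Harbor Holdings Ltd.

No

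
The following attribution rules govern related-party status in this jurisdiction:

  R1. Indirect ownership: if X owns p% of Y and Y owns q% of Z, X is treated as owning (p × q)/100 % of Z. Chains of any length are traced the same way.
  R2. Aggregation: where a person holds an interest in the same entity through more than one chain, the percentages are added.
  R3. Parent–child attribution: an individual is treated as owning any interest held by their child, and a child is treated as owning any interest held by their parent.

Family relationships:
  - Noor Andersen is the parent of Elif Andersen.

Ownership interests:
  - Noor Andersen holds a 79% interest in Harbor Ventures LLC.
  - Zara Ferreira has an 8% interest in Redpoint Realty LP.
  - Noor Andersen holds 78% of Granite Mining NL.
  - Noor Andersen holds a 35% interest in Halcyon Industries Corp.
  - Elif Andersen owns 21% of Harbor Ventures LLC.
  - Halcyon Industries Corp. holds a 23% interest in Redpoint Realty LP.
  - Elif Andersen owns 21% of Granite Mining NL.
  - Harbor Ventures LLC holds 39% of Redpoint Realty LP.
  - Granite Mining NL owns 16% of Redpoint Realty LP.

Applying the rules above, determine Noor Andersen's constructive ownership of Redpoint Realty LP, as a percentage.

By parent–child attribution (R3), Noor Andersen is treated as also owning Elif Andersen's interest in Harbor Ventures LLC, giving 79% + 21% = 100%.
By parent–child attribution (R3), Noor Andersen is treated as also owning Elif Andersen's interest in Granite Mining NL, giving 78% + 21% = 99%.
Chain via Halcyon Industries Corp. (R1): 35% × 23% = 8.05% of Redpoint Realty LP.
Chain via Harbor Ventures LLC (R1): 100% × 39% = 39% of Redpoint Realty LP.
Chain via Granite Mining NL (R1): 99% × 16% = 15.84% of Redpoint Realty LP.
Aggregating (R2): 8.05% + 39% + 15.84% = 62.89%.

62.89%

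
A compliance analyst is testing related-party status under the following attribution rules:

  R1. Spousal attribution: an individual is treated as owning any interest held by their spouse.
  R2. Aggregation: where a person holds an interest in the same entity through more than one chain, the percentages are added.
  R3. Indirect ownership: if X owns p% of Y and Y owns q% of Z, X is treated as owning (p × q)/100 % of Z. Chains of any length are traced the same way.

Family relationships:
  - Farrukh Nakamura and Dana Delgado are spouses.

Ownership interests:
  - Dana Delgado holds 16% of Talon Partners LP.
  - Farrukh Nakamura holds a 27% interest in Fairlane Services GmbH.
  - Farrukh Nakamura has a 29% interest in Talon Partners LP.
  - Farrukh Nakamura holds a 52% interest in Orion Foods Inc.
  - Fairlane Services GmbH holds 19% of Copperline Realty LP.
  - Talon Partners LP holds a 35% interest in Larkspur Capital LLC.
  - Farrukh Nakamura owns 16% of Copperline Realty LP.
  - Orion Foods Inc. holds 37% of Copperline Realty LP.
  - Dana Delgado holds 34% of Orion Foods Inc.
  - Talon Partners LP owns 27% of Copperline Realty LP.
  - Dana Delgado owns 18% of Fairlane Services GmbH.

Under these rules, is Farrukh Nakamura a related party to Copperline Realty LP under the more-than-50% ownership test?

By spousal attribution (R1), Farrukh Nakamura is treated as also owning Dana Delgado's interest in Talon Partners LP, giving 29% + 16% = 45%.
By spousal attribution (R1), Farrukh Nakamura is treated as also owning Dana Delgado's interest in Orion Foods Inc, giving 52% + 34% = 86%.
By spousal attribution (R1), Farrukh Nakamura is treated as also owning Dana Delgado's interest in Fairlane Services GmbH, giving 27% + 18% = 45%.
Chain via Talon Partners LP (R3): 45% × 27% = 12.15% of Copperline Realty LP.
Chain via Orion Foods Inc. (R3): 86% × 37% = 31.82% of Copperline Realty LP.
Chain via Fairlane Services GmbH (R3): 45% × 19% = 8.55% of Copperline Realty LP.
Direct interest in Copperline Realty LP: 16%.
Aggregating (R2): 12.15% + 31.82% + 8.55% + 16% = 68.52%.
68.52% exceeds the 50% threshold, so Farrukh is a related party to Copperline Realty LP.

Yes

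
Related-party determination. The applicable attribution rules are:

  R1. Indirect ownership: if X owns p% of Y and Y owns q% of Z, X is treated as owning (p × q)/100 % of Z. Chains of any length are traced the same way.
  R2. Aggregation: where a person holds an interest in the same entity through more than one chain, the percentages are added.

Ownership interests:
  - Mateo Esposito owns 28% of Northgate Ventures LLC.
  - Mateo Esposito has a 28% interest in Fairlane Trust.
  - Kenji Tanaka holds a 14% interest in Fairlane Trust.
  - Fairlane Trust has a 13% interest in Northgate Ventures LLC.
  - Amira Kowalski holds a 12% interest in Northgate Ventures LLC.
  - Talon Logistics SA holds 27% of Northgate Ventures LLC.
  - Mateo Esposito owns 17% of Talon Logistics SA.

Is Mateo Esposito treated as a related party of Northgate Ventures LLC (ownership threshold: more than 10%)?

Yes

Chain via Fairlane Trust (R1): 28% × 13% = 3.64% of Northgate Ventures LLC.
Chain via Talon Logistics SA (R1): 17% × 27% = 4.59% of Northgate Ventures LLC.
Direct interest in Northgate Ventures LLC: 28%.
Aggregating (R2): 3.64% + 4.59% + 28% = 36.23%.
36.23% exceeds the 10% threshold, so Mateo is a related party to Northgate Ventures LLC.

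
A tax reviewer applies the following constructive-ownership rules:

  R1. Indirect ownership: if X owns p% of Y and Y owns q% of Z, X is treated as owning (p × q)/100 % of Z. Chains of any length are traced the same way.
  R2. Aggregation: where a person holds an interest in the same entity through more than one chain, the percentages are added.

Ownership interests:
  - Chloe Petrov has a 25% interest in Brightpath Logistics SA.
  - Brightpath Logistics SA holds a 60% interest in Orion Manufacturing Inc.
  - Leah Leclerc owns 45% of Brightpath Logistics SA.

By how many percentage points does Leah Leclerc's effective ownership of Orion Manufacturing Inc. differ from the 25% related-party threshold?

Chain via Brightpath Logistics SA (R1): 45% × 60% = 27% of Orion Manufacturing Inc.
27% exceeds the 25% threshold by 2 percentage points.

2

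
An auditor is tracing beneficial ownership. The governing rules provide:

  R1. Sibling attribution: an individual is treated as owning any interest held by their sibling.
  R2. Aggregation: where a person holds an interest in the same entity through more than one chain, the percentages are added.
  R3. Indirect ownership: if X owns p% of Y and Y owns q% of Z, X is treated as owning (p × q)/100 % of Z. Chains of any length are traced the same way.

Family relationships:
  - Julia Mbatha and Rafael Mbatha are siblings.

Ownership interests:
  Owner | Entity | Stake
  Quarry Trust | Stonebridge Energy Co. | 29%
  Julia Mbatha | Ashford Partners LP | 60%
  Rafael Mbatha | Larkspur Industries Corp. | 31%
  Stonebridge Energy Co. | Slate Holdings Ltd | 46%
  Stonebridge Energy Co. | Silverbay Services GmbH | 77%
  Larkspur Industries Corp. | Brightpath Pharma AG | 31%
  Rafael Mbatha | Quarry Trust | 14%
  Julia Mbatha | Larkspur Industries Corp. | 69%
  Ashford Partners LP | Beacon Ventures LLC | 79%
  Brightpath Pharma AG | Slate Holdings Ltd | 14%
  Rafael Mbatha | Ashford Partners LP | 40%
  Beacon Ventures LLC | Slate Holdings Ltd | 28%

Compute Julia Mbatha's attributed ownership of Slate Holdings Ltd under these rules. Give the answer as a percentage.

28.3276%

By sibling attribution (R1), Julia Mbatha is treated as also owning Rafael Mbatha's interest in Ashford Partners LP, giving 60% + 40% = 100%.
By sibling attribution (R1), Julia Mbatha is treated as also owning Rafael Mbatha's interest in Larkspur Industries Corp, giving 69% + 31% = 100%.
By sibling attribution (R1), Julia Mbatha is treated as owning Rafael Mbatha's 14% interest in Quarry Trust.
Chain via Ashford Partners LP → Beacon Ventures LLC (R3): 100% × 79% × 28% = 22.12% of Slate Holdings Ltd.
Chain via Larkspur Industries Corp. → Brightpath Pharma AG (R3): 100% × 31% × 14% = 4.34% of Slate Holdings Ltd.
Chain via Quarry Trust → Stonebridge Energy Co. (R3): 14% × 29% × 46% = 1.8676% of Slate Holdings Ltd.
Aggregating (R2): 22.12% + 4.34% + 1.8676% = 28.3276%.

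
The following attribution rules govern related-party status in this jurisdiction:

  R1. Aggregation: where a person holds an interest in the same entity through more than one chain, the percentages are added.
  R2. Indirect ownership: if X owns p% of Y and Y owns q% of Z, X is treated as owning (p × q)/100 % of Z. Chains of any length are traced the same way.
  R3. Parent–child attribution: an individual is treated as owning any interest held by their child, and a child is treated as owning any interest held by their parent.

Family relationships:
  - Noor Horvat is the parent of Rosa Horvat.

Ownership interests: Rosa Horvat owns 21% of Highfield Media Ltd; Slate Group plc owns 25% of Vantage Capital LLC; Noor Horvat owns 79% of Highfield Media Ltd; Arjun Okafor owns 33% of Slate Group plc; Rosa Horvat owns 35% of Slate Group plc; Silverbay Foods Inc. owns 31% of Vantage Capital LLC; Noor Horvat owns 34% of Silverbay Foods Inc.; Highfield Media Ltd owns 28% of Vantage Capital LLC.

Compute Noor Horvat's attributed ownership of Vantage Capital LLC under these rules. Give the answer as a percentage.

By parent–child attribution (R3), Noor Horvat is treated as also owning Rosa Horvat's interest in Highfield Media Ltd, giving 79% + 21% = 100%.
By parent–child attribution (R3), Noor Horvat is treated as owning Rosa Horvat's 35% interest in Slate Group plc.
Chain via Highfield Media Ltd (R2): 100% × 28% = 28% of Vantage Capital LLC.
Chain via Silverbay Foods Inc. (R2): 34% × 31% = 10.54% of Vantage Capital LLC.
Chain via Slate Group plc (R2): 35% × 25% = 8.75% of Vantage Capital LLC.
Aggregating (R1): 28% + 10.54% + 8.75% = 47.29%.

47.29%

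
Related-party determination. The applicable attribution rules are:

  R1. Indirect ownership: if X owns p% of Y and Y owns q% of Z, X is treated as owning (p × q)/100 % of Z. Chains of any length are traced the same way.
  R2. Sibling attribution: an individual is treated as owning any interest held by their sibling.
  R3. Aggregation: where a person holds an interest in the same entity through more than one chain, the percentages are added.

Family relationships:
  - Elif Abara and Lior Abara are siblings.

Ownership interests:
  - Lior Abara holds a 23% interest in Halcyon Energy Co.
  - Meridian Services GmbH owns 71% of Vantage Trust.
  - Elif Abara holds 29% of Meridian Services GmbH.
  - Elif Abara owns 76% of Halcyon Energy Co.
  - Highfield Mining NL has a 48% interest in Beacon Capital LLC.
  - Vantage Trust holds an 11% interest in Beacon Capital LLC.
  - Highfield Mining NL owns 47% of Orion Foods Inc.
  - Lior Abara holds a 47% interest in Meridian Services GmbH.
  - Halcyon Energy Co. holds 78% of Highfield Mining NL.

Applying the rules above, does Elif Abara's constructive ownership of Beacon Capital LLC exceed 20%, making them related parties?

By sibling attribution (R2), Elif Abara is treated as also owning Lior Abara's interest in Halcyon Energy Co, giving 76% + 23% = 99%.
By sibling attribution (R2), Elif Abara is treated as also owning Lior Abara's interest in Meridian Services GmbH, giving 29% + 47% = 76%.
Chain via Halcyon Energy Co. → Highfield Mining NL (R1): 99% × 78% × 48% = 37.0656% of Beacon Capital LLC.
Chain via Meridian Services GmbH → Vantage Trust (R1): 76% × 71% × 11% = 5.9356% of Beacon Capital LLC.
Aggregating (R3): 37.0656% + 5.9356% = 43.0012%.
43.0012% exceeds the 20% threshold, so Elif is a related party to Beacon Capital LLC.

Yes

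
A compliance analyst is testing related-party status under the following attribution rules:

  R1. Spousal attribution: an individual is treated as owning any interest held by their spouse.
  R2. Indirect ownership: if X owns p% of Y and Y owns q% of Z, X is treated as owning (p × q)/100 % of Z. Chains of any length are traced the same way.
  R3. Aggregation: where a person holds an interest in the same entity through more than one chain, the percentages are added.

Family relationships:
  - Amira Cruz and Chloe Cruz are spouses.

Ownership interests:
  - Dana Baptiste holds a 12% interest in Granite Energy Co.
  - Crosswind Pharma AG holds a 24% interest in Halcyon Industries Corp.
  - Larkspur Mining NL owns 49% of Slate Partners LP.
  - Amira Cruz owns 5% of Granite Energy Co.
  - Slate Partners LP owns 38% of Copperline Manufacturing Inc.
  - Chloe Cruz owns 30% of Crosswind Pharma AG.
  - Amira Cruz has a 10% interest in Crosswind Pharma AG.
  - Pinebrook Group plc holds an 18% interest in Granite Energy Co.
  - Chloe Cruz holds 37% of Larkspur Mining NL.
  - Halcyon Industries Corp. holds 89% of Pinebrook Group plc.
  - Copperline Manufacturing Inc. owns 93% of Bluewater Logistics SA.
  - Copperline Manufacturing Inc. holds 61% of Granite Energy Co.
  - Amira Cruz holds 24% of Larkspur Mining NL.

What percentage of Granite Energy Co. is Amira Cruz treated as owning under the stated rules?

13.466422%

By spousal attribution (R1), Amira Cruz is treated as also owning Chloe Cruz's interest in Crosswind Pharma AG, giving 10% + 30% = 40%.
By spousal attribution (R1), Amira Cruz is treated as also owning Chloe Cruz's interest in Larkspur Mining NL, giving 24% + 37% = 61%.
Chain via Crosswind Pharma AG → Halcyon Industries Corp. → Pinebrook Group plc (R2): 40% × 24% × 89% × 18% = 1.53792% of Granite Energy Co.
Chain via Larkspur Mining NL → Slate Partners LP → Copperline Manufacturing Inc. (R2): 61% × 49% × 38% × 61% = 6.928502% of Granite Energy Co.
Direct interest in Granite Energy Co: 5%.
Aggregating (R3): 1.53792% + 6.928502% + 5% = 13.466422%.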